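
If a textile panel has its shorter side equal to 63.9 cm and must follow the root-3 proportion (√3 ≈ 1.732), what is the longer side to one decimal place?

root-3 ≈ 1.73205.
Longer side = 63.9 × 1.73205 ≈ 110.678 → 110.7 cm.

110.7 cm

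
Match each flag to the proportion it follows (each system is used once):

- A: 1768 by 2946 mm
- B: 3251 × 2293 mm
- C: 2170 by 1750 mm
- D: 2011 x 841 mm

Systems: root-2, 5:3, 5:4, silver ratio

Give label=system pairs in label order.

A=5:3, B=root-2, C=5:4, D=silver ratio

Ratios: A ≈ 1.666; B ≈ 1.418; C ≈ 1.240; D ≈ 2.391.
Targets: root-2 ≈ 1.414; 5:3 ≈ 1.667; 5:4 ≈ 1.250; silver ratio ≈ 2.414.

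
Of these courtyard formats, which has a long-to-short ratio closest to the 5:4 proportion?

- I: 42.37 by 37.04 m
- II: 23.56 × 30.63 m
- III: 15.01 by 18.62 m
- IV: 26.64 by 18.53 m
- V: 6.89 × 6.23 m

III

Target 5:4 ≈ 1.250.
I: 1.144 (Δ0.106)  II: 1.300 (Δ0.050)  III: 1.241 (Δ0.009)  IV: 1.438 (Δ0.188)  V: 1.106 (Δ0.144)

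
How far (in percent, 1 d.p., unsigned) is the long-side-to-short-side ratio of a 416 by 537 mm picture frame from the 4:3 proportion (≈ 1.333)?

3.2%

Ratio = 537 / 416 ≈ 1.2909.
Ideal 4:3 ≈ 1.3333. |1.2909 − 1.3333| / 1.3333 ≈ 3.18% → 3.2%.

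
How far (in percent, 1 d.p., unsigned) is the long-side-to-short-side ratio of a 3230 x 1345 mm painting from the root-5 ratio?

Ratio = 3230 / 1345 ≈ 2.4015.
Ideal root-5 ≈ 2.2361. |2.4015 − 2.2361| / 2.2361 ≈ 7.40% → 7.4%.

7.4%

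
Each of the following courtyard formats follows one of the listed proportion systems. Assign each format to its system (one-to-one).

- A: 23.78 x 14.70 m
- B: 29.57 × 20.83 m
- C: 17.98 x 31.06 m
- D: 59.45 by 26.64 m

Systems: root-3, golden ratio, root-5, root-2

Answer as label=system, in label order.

A=golden ratio, B=root-2, C=root-3, D=root-5

A = 23.78/14.70 ≈ 1.618 → golden ratio (1.618)
B = 29.57/20.83 ≈ 1.420 → root-2 (1.414)
C = 31.06/17.98 ≈ 1.727 → root-3 (1.732)
D = 59.45/26.64 ≈ 2.232 → root-5 (2.236)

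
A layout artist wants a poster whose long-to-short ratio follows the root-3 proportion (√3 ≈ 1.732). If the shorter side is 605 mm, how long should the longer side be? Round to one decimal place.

root-3 ≈ 1.73205.
Longer side = 605 × 1.73205 ≈ 1047.890 → 1047.9 mm.

1047.9 mm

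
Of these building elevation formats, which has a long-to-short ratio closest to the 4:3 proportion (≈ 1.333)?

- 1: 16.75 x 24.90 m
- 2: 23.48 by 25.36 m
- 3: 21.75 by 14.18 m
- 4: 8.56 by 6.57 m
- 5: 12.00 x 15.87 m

5

Ratios (long/short): 1 ≈ 1.487; 2 ≈ 1.080; 3 ≈ 1.534; 4 ≈ 1.303; 5 ≈ 1.323.
4:3 ≈ 1.333; option 5 is nearest (Δ 0.010).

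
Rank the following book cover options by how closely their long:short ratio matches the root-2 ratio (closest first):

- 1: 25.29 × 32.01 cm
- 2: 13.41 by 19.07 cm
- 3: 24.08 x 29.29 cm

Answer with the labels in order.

2, 1, 3

1: 32.01/25.29 ≈ 1.266 → |1.266 − 1.414| = 0.148
2: 19.07/13.41 ≈ 1.422 → |1.422 − 1.414| = 0.008
3: 29.29/24.08 ≈ 1.216 → |1.216 − 1.414| = 0.198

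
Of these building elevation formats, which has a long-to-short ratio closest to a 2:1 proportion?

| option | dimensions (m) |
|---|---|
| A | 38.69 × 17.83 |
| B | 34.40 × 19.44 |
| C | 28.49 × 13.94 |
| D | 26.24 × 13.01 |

D

Ratios (long/short): A ≈ 2.170; B ≈ 1.770; C ≈ 2.044; D ≈ 2.017.
2:1 ≈ 2.000; option D is nearest (Δ 0.017).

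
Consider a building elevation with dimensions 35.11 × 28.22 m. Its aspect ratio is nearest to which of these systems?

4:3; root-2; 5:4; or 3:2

35.11/28.22 ≈ 1.244. Nearest candidates are 5:4 (1.250, off by 0.006) and 4:3 (1.333, off by 0.089).

5:4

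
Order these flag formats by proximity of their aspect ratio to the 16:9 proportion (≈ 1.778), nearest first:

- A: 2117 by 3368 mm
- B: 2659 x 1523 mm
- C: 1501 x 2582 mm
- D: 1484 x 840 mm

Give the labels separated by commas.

D, B, C, A

A: 3368/2117 ≈ 1.591 → |1.591 − 1.778| = 0.187
B: 2659/1523 ≈ 1.746 → |1.746 − 1.778| = 0.032
C: 2582/1501 ≈ 1.720 → |1.720 − 1.778| = 0.058
D: 1484/840 ≈ 1.767 → |1.767 − 1.778| = 0.011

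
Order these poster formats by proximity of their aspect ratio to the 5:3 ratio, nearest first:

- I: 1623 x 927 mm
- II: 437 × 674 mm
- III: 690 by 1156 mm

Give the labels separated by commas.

III, I, II

Ratios: I = 1623 / 927 ≈ 1.751; II = 674 / 437 ≈ 1.542; III = 1156 / 690 ≈ 1.675.
|Δ from 1.667|: I 0.084; II 0.125; III 0.008.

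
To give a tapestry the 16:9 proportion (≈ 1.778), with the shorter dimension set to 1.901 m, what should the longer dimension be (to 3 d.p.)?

3.380 m

16:9 ≈ 1.77778.
Longer side = 1.901 × 1.77778 ≈ 3.37956 → 3.380 m.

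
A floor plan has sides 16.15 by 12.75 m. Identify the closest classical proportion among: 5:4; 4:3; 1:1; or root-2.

5:4

16.15/12.75 ≈ 1.267. Nearest candidates are 5:4 (1.250, off by 0.017) and 4:3 (1.333, off by 0.066).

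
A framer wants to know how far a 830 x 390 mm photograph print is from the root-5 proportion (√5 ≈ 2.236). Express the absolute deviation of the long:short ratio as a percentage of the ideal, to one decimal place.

Ratio = 830 / 390 ≈ 2.1282.
Ideal root-5 ≈ 2.2361. |2.1282 − 2.2361| / 2.2361 ≈ 4.83% → 4.8%.

4.8%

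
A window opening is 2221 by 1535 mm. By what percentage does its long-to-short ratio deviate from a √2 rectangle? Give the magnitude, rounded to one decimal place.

Ratio = 2221 / 1535 ≈ 1.4469.
Ideal root-2 ≈ 1.4142. |1.4469 − 1.4142| / 1.4142 ≈ 2.31% → 2.3%.

2.3%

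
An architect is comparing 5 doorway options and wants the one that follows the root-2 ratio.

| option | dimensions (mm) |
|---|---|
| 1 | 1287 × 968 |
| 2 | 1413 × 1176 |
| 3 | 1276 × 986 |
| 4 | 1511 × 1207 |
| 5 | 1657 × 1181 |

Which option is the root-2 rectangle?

5

Ratios (long/short): 1 ≈ 1.330; 2 ≈ 1.202; 3 ≈ 1.294; 4 ≈ 1.252; 5 ≈ 1.403.
root-2 ≈ 1.414; option 5 is nearest (Δ 0.011).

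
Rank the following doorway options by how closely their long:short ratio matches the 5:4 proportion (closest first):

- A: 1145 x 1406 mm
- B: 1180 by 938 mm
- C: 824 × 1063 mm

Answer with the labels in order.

Ratios: A = 1406 / 1145 ≈ 1.228; B = 1180 / 938 ≈ 1.258; C = 1063 / 824 ≈ 1.290.
|Δ from 1.250|: A 0.022; B 0.008; C 0.040.

B, A, C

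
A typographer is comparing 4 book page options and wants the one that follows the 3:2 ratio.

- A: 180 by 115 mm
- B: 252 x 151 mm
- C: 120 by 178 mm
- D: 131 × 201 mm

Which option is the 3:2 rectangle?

C

Target 3:2 ≈ 1.500.
A: 1.565 (Δ0.065)  B: 1.669 (Δ0.169)  C: 1.483 (Δ0.017)  D: 1.534 (Δ0.034)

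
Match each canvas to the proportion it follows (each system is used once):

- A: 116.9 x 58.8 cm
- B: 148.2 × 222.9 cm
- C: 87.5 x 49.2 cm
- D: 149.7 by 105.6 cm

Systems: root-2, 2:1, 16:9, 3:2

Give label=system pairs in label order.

A=2:1, B=3:2, C=16:9, D=root-2

A = 116.9/58.8 ≈ 1.988 → 2:1 (2.000)
B = 222.9/148.2 ≈ 1.504 → 3:2 (1.500)
C = 87.5/49.2 ≈ 1.778 → 16:9 (1.778)
D = 149.7/105.6 ≈ 1.418 → root-2 (1.414)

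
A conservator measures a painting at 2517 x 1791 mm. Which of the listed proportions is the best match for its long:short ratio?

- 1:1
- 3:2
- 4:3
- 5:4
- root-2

root-2

2517/1791 ≈ 1.405. Nearest candidates are root-2 (1.414, off by 0.009) and 4:3 (1.333, off by 0.072).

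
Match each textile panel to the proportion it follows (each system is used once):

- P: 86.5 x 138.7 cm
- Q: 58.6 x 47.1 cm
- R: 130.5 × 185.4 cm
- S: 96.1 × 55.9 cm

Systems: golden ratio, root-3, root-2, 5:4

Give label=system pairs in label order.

P = 138.7/86.5 ≈ 1.603 → golden ratio (1.618)
Q = 58.6/47.1 ≈ 1.244 → 5:4 (1.250)
R = 185.4/130.5 ≈ 1.421 → root-2 (1.414)
S = 96.1/55.9 ≈ 1.719 → root-3 (1.732)

P=golden ratio, Q=5:4, R=root-2, S=root-3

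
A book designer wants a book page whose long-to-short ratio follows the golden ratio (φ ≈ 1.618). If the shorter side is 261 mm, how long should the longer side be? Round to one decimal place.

golden ratio ≈ 1.61803.
Longer side = 261 × 1.61803 ≈ 422.306 → 422.3 mm.

422.3 mm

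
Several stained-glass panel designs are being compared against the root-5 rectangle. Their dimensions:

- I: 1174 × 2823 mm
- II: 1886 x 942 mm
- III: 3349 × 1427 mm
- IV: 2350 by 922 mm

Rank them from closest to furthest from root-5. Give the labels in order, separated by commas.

I: 2823/1174 ≈ 2.405 → |2.405 − 2.236| = 0.169
II: 1886/942 ≈ 2.002 → |2.002 − 2.236| = 0.234
III: 3349/1427 ≈ 2.347 → |2.347 − 2.236| = 0.111
IV: 2350/922 ≈ 2.549 → |2.549 − 2.236| = 0.313

III, I, II, IV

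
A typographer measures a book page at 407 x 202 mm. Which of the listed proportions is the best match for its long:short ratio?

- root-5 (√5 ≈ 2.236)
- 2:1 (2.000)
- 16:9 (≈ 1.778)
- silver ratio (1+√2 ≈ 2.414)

Ratio = 407 / 202 ≈ 2.015.
Distances: root-5 2.236 (Δ 0.221); 2:1 2.000 (Δ 0.015); 16:9 1.778 (Δ 0.237); silver ratio 2.414 (Δ 0.399).

2:1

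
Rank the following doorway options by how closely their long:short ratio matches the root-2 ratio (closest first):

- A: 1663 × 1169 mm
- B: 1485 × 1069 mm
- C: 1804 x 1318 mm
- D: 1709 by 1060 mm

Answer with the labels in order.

Ratios: A = 1663 / 1169 ≈ 1.423; B = 1485 / 1069 ≈ 1.389; C = 1804 / 1318 ≈ 1.369; D = 1709 / 1060 ≈ 1.612.
|Δ from 1.414|: A 0.009; B 0.025; C 0.045; D 0.198.

A, B, C, D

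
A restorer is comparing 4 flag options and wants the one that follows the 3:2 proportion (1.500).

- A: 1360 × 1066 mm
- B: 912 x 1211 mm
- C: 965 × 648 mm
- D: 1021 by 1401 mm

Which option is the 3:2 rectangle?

C

Target 3:2 ≈ 1.500.
A: 1.276 (Δ0.224)  B: 1.328 (Δ0.172)  C: 1.489 (Δ0.011)  D: 1.372 (Δ0.128)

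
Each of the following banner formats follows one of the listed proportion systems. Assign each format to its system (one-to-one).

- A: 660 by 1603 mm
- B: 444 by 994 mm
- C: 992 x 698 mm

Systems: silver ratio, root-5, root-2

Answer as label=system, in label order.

A=silver ratio, B=root-5, C=root-2

A = 1603/660 ≈ 2.429 → silver ratio (2.414)
B = 994/444 ≈ 2.239 → root-5 (2.236)
C = 992/698 ≈ 1.421 → root-2 (1.414)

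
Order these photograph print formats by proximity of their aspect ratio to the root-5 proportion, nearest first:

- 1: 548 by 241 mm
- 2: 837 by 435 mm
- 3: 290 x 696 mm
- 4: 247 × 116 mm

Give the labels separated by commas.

1, 4, 3, 2

Ratios: 1 = 548 / 241 ≈ 2.274; 2 = 837 / 435 ≈ 1.924; 3 = 696 / 290 ≈ 2.400; 4 = 247 / 116 ≈ 2.129.
|Δ from 2.236|: 1 0.038; 2 0.312; 3 0.164; 4 0.107.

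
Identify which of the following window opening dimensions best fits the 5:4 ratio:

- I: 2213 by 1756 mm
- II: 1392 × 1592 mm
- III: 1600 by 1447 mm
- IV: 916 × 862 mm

Target 5:4 ≈ 1.250.
I: 1.260 (Δ0.010)  II: 1.144 (Δ0.106)  III: 1.106 (Δ0.144)  IV: 1.063 (Δ0.187)

I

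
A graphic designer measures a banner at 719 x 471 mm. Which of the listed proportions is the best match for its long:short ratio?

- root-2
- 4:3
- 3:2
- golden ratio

3:2

719/471 ≈ 1.527. Nearest candidates are 3:2 (1.500, off by 0.027) and golden ratio (1.618, off by 0.091).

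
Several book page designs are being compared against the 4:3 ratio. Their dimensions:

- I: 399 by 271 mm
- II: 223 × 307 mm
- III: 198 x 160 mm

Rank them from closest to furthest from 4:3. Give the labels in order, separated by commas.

II, III, I

Ratios: I = 399 / 271 ≈ 1.472; II = 307 / 223 ≈ 1.377; III = 198 / 160 ≈ 1.238.
|Δ from 1.333|: I 0.139; II 0.044; III 0.095.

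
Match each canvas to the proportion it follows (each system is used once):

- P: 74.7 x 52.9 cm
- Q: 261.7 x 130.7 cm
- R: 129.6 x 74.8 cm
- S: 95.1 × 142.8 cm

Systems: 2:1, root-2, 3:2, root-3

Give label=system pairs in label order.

Ratios: P ≈ 1.412; Q ≈ 2.002; R ≈ 1.733; S ≈ 1.502.
Targets: 2:1 ≈ 2.000; root-2 ≈ 1.414; 3:2 ≈ 1.500; root-3 ≈ 1.732.

P=root-2, Q=2:1, R=root-3, S=3:2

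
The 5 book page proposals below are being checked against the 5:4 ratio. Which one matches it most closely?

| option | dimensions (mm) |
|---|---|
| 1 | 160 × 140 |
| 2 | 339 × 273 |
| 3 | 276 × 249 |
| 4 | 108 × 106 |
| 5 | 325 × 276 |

2

Ratios (long/short): 1 ≈ 1.143; 2 ≈ 1.242; 3 ≈ 1.108; 4 ≈ 1.019; 5 ≈ 1.178.
5:4 ≈ 1.250; option 2 is nearest (Δ 0.008).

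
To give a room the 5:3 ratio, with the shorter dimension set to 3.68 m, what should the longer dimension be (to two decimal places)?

5:3 ≈ 1.66667.
Longer side = 3.68 × 1.66667 ≈ 6.1333 → 6.13 m.

6.13 m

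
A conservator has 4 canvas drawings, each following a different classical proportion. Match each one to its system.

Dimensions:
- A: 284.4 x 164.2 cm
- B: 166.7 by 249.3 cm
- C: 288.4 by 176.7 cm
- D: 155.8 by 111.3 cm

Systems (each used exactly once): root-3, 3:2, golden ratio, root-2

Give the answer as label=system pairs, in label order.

A=root-3, B=3:2, C=golden ratio, D=root-2

Ratios: A ≈ 1.732; B ≈ 1.496; C ≈ 1.632; D ≈ 1.400.
Targets: root-3 ≈ 1.732; 3:2 ≈ 1.500; golden ratio ≈ 1.618; root-2 ≈ 1.414.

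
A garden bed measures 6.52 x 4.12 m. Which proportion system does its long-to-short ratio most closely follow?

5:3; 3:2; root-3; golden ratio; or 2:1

6.52/4.12 ≈ 1.583. Nearest candidates are golden ratio (1.618, off by 0.035) and 3:2 (1.500, off by 0.083).

golden ratio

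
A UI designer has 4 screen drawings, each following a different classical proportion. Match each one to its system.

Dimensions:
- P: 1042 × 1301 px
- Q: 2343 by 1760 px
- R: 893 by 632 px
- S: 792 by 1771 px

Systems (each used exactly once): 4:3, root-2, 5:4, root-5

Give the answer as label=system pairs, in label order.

Ratios: P ≈ 1.249; Q ≈ 1.331; R ≈ 1.413; S ≈ 2.236.
Targets: 4:3 ≈ 1.333; root-2 ≈ 1.414; 5:4 ≈ 1.250; root-5 ≈ 2.236.

P=5:4, Q=4:3, R=root-2, S=root-5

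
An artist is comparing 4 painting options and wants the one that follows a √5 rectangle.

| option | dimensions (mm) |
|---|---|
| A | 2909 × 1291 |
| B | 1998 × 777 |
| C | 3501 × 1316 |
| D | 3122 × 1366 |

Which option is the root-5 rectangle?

A

Ratios (long/short): A ≈ 2.253; B ≈ 2.571; C ≈ 2.660; D ≈ 2.286.
root-5 ≈ 2.236; option A is nearest (Δ 0.017).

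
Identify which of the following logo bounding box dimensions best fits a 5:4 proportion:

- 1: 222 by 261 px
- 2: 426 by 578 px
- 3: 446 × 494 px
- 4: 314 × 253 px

Target 5:4 ≈ 1.250.
1: 1.176 (Δ0.074)  2: 1.357 (Δ0.107)  3: 1.108 (Δ0.142)  4: 1.241 (Δ0.009)

4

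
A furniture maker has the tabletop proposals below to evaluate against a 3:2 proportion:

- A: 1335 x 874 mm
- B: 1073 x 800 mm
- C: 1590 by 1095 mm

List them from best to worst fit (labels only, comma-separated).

A: 1335/874 ≈ 1.527 → |1.527 − 1.500| = 0.027
B: 1073/800 ≈ 1.341 → |1.341 − 1.500| = 0.159
C: 1590/1095 ≈ 1.452 → |1.452 − 1.500| = 0.048

A, C, B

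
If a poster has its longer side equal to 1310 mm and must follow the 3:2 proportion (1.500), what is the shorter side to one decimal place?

3:2 = 1.50000.
Shorter side = 1310 ÷ 1.50000 ≈ 873.333 → 873.3 mm.

873.3 mm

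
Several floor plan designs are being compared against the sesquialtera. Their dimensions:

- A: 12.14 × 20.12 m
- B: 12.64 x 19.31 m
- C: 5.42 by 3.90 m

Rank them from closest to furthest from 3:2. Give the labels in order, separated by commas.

B, C, A

Ratios: A = 20.12 / 12.14 ≈ 1.657; B = 19.31 / 12.64 ≈ 1.528; C = 5.42 / 3.90 ≈ 1.390.
|Δ from 1.500|: A 0.157; B 0.028; C 0.110.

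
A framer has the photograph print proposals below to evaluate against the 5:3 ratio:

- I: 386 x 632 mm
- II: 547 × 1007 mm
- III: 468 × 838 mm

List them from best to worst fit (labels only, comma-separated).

I: 632/386 ≈ 1.637 → |1.637 − 1.667| = 0.030
II: 1007/547 ≈ 1.841 → |1.841 − 1.667| = 0.174
III: 838/468 ≈ 1.791 → |1.791 − 1.667| = 0.124

I, III, II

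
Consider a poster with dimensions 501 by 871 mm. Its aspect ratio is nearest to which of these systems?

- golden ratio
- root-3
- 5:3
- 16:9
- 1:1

Ratio = 871 / 501 ≈ 1.739.
Distances: golden ratio 1.618 (Δ 0.121); root-3 1.732 (Δ 0.007); 5:3 1.667 (Δ 0.072); 16:9 1.778 (Δ 0.039); 1:1 1.000 (Δ 0.739).

root-3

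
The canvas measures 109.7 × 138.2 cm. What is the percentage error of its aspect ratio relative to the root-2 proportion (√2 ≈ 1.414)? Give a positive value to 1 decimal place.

10.9%

Ratio = 138.2 / 109.7 ≈ 1.2598.
Ideal root-2 ≈ 1.4142. |1.2598 − 1.4142| / 1.4142 ≈ 10.92% → 10.9%.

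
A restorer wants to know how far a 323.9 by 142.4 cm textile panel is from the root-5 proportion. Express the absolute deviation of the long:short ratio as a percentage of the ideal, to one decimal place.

Ratio = 323.9 / 142.4 ≈ 2.2746.
Ideal root-5 ≈ 2.2361. |2.2746 − 2.2361| / 2.2361 ≈ 1.72% → 1.7%.

1.7%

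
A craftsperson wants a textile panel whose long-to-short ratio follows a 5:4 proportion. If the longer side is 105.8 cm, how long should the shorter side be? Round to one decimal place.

84.6 cm

5:4 = 1.25000.
Shorter side = 105.8 ÷ 1.25000 ≈ 84.640 → 84.6 cm.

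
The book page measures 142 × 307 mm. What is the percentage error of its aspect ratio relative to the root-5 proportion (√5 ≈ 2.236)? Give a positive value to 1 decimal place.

3.3%

Ratio = 307 / 142 ≈ 2.1620.
Ideal root-5 ≈ 2.2361. |2.1620 − 2.2361| / 2.2361 ≈ 3.31% → 3.3%.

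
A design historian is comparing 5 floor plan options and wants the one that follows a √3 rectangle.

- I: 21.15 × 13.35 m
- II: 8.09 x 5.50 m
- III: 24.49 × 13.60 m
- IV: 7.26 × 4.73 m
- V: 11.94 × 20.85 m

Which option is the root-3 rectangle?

V

Target root-3 ≈ 1.732.
I: 1.584 (Δ0.148)  II: 1.471 (Δ0.261)  III: 1.801 (Δ0.069)  IV: 1.535 (Δ0.197)  V: 1.746 (Δ0.014)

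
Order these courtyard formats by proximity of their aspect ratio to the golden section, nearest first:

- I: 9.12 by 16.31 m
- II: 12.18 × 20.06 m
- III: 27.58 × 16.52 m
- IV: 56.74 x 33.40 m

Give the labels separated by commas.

II, III, IV, I

I: 16.31/9.12 ≈ 1.788 → |1.788 − 1.618| = 0.170
II: 20.06/12.18 ≈ 1.647 → |1.647 − 1.618| = 0.029
III: 27.58/16.52 ≈ 1.669 → |1.669 − 1.618| = 0.051
IV: 56.74/33.40 ≈ 1.699 → |1.699 − 1.618| = 0.081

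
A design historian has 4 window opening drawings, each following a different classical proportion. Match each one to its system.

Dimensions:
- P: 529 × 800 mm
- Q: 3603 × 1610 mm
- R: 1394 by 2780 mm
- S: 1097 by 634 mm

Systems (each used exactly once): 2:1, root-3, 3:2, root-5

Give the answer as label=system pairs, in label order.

Ratios: P ≈ 1.512; Q ≈ 2.238; R ≈ 1.994; S ≈ 1.730.
Targets: 2:1 ≈ 2.000; root-3 ≈ 1.732; 3:2 ≈ 1.500; root-5 ≈ 2.236.

P=3:2, Q=root-5, R=2:1, S=root-3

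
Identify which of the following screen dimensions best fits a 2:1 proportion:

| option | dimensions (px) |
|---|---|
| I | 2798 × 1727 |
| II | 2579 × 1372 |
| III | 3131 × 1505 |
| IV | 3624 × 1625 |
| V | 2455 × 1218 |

V

Ratios (long/short): I ≈ 1.620; II ≈ 1.880; III ≈ 2.080; IV ≈ 2.230; V ≈ 2.016.
2:1 ≈ 2.000; option V is nearest (Δ 0.016).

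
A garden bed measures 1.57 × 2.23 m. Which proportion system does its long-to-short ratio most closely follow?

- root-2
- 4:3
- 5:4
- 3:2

2.23/1.57 ≈ 1.420. Nearest candidates are root-2 (1.414, off by 0.006) and 3:2 (1.500, off by 0.080).

root-2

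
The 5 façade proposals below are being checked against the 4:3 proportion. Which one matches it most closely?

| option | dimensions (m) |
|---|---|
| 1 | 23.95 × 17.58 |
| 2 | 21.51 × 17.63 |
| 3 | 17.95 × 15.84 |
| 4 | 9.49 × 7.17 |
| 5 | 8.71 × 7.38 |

Target 4:3 ≈ 1.333.
1: 1.362 (Δ0.029)  2: 1.220 (Δ0.113)  3: 1.133 (Δ0.200)  4: 1.324 (Δ0.009)  5: 1.180 (Δ0.153)

4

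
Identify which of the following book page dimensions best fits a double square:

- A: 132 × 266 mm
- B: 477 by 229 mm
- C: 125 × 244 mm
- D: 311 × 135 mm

Target 2:1 ≈ 2.000.
A: 2.015 (Δ0.015)  B: 2.083 (Δ0.083)  C: 1.952 (Δ0.048)  D: 2.304 (Δ0.304)

A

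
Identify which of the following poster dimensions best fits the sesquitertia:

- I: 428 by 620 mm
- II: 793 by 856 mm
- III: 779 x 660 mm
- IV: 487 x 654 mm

Ratios (long/short): I ≈ 1.449; II ≈ 1.079; III ≈ 1.180; IV ≈ 1.343.
4:3 ≈ 1.333; option IV is nearest (Δ 0.010).

IV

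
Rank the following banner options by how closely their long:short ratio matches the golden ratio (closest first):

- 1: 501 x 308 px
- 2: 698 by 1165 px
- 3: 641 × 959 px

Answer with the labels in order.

1, 2, 3

1: 501/308 ≈ 1.627 → |1.627 − 1.618| = 0.009
2: 1165/698 ≈ 1.669 → |1.669 − 1.618| = 0.051
3: 959/641 ≈ 1.496 → |1.496 − 1.618| = 0.122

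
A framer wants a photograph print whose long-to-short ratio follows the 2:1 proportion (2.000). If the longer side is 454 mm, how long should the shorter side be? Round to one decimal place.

2:1 = 2.00000.
Shorter side = 454 ÷ 2.00000 ≈ 227.000 → 227.0 mm.

227.0 mm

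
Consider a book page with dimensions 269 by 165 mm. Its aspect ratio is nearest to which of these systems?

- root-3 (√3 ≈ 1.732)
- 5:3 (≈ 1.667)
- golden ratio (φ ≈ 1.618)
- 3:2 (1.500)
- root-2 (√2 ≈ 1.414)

golden ratio

Ratio = 269 / 165 ≈ 1.630.
Distances: root-3 1.732 (Δ 0.102); 5:3 1.667 (Δ 0.037); golden ratio 1.618 (Δ 0.012); 3:2 1.500 (Δ 0.130); root-2 1.414 (Δ 0.216).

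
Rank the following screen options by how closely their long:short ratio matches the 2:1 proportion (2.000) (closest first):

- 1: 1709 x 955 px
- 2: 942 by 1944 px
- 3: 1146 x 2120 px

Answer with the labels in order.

2, 3, 1

1: 1709/955 ≈ 1.790 → |1.790 − 2.000| = 0.210
2: 1944/942 ≈ 2.064 → |2.064 − 2.000| = 0.064
3: 2120/1146 ≈ 1.850 → |1.850 − 2.000| = 0.150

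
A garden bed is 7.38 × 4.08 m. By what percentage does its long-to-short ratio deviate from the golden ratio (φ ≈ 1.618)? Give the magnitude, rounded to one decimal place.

11.8%

Ratio = 7.38 / 4.08 ≈ 1.8088.
Ideal golden ratio ≈ 1.6180. |1.8088 − 1.6180| / 1.6180 ≈ 11.79% → 11.8%.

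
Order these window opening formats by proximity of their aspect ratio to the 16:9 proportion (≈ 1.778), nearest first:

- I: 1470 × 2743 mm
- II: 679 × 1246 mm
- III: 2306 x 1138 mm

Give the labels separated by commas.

Ratios: I = 2743 / 1470 ≈ 1.866; II = 1246 / 679 ≈ 1.835; III = 2306 / 1138 ≈ 2.026.
|Δ from 1.778|: I 0.088; II 0.057; III 0.248.

II, I, III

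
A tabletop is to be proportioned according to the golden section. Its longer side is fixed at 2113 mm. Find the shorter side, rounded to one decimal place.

1305.9 mm

golden ratio ≈ 1.61803.
Shorter side = 2113 ÷ 1.61803 ≈ 1305.909 → 1305.9 mm.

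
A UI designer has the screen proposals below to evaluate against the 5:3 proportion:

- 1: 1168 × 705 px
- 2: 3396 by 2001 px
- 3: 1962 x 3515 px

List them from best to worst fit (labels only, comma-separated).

1, 2, 3

Ratios: 1 = 1168 / 705 ≈ 1.657; 2 = 3396 / 2001 ≈ 1.697; 3 = 3515 / 1962 ≈ 1.792.
|Δ from 1.667|: 1 0.010; 2 0.030; 3 0.125.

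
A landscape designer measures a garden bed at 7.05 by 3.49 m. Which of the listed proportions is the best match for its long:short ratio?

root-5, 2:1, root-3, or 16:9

2:1

Ratio = 7.05 / 3.49 ≈ 2.020.
Distances: root-5 2.236 (Δ 0.216); 2:1 2.000 (Δ 0.020); root-3 1.732 (Δ 0.288); 16:9 1.778 (Δ 0.242).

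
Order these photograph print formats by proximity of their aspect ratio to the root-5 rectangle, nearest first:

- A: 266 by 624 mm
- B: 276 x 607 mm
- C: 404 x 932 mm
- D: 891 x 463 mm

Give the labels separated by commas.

A: 624/266 ≈ 2.346 → |2.346 − 2.236| = 0.110
B: 607/276 ≈ 2.199 → |2.199 − 2.236| = 0.037
C: 932/404 ≈ 2.307 → |2.307 − 2.236| = 0.071
D: 891/463 ≈ 1.924 → |1.924 − 2.236| = 0.312

B, C, A, D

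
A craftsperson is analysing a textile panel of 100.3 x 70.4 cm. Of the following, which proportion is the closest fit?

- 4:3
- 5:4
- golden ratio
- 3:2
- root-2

Ratio = 100.3 / 70.4 ≈ 1.425.
Distances: 4:3 1.333 (Δ 0.092); 5:4 1.250 (Δ 0.175); golden ratio 1.618 (Δ 0.193); 3:2 1.500 (Δ 0.075); root-2 1.414 (Δ 0.011).

root-2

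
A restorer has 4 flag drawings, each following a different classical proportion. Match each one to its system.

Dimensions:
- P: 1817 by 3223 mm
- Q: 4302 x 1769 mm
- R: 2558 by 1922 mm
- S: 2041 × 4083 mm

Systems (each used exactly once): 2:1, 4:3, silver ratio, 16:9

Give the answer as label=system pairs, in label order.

Ratios: P ≈ 1.774; Q ≈ 2.432; R ≈ 1.331; S ≈ 2.000.
Targets: 2:1 ≈ 2.000; 4:3 ≈ 1.333; silver ratio ≈ 2.414; 16:9 ≈ 1.778.

P=16:9, Q=silver ratio, R=4:3, S=2:1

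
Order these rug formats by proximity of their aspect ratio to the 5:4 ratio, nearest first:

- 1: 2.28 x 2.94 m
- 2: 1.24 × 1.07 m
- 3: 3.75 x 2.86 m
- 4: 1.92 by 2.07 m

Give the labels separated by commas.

1, 3, 2, 4

1: 2.94/2.28 ≈ 1.289 → |1.289 − 1.250| = 0.039
2: 1.24/1.07 ≈ 1.159 → |1.159 − 1.250| = 0.091
3: 3.75/2.86 ≈ 1.311 → |1.311 − 1.250| = 0.061
4: 2.07/1.92 ≈ 1.078 → |1.078 − 1.250| = 0.172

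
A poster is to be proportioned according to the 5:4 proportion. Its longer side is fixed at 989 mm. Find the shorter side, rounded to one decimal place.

5:4 = 1.25000.
Shorter side = 989 ÷ 1.25000 ≈ 791.200 → 791.2 mm.

791.2 mm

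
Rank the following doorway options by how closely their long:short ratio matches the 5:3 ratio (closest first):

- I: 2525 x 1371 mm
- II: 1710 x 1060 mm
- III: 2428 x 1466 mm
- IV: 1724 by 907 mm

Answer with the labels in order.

III, II, I, IV

I: 2525/1371 ≈ 1.842 → |1.842 − 1.667| = 0.175
II: 1710/1060 ≈ 1.613 → |1.613 − 1.667| = 0.054
III: 2428/1466 ≈ 1.656 → |1.656 − 1.667| = 0.011
IV: 1724/907 ≈ 1.901 → |1.901 − 1.667| = 0.234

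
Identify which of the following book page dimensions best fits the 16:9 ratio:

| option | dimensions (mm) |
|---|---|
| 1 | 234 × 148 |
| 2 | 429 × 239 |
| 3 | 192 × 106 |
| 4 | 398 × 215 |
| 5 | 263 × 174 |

2

Ratios (long/short): 1 ≈ 1.581; 2 ≈ 1.795; 3 ≈ 1.811; 4 ≈ 1.851; 5 ≈ 1.511.
16:9 ≈ 1.778; option 2 is nearest (Δ 0.017).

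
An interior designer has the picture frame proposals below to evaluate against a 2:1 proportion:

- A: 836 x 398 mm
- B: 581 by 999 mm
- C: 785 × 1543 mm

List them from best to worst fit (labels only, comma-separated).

C, A, B

A: 836/398 ≈ 2.101 → |2.101 − 2.000| = 0.101
B: 999/581 ≈ 1.719 → |1.719 − 2.000| = 0.281
C: 1543/785 ≈ 1.966 → |1.966 − 2.000| = 0.034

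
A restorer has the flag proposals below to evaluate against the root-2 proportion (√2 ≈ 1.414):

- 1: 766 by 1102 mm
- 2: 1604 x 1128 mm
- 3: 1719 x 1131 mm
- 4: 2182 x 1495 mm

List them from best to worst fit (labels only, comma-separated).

2, 1, 4, 3

1: 1102/766 ≈ 1.439 → |1.439 − 1.414| = 0.025
2: 1604/1128 ≈ 1.422 → |1.422 − 1.414| = 0.008
3: 1719/1131 ≈ 1.520 → |1.520 − 1.414| = 0.106
4: 2182/1495 ≈ 1.460 → |1.460 − 1.414| = 0.046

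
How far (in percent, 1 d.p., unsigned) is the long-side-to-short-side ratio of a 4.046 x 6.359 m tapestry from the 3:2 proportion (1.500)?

Ratio = 6.359 / 4.046 ≈ 1.5717.
Ideal 3:2 = 1.5000. |1.5717 − 1.5000| / 1.5000 ≈ 4.78% → 4.8%.

4.8%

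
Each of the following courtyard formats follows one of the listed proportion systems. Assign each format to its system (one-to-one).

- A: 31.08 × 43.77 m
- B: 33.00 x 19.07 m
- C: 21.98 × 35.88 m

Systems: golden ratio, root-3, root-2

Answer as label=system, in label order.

A=root-2, B=root-3, C=golden ratio

A = 43.77/31.08 ≈ 1.408 → root-2 (1.414)
B = 33.00/19.07 ≈ 1.730 → root-3 (1.732)
C = 35.88/21.98 ≈ 1.632 → golden ratio (1.618)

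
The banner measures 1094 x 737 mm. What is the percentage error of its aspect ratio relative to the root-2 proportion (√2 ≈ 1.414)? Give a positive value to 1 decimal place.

5.0%

Ratio = 1094 / 737 ≈ 1.4844.
Ideal root-2 ≈ 1.4142. |1.4844 − 1.4142| / 1.4142 ≈ 4.96% → 5.0%.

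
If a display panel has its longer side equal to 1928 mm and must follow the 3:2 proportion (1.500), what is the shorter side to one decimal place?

1285.3 mm

3:2 = 1.50000.
Shorter side = 1928 ÷ 1.50000 ≈ 1285.333 → 1285.3 mm.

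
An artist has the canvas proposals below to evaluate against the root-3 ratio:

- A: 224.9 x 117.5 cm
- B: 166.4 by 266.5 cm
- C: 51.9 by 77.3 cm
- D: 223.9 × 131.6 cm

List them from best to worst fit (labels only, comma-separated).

Ratios: A = 224.9 / 117.5 ≈ 1.914; B = 266.5 / 166.4 ≈ 1.602; C = 77.3 / 51.9 ≈ 1.489; D = 223.9 / 131.6 ≈ 1.701.
|Δ from 1.732|: A 0.182; B 0.130; C 0.243; D 0.031.

D, B, A, C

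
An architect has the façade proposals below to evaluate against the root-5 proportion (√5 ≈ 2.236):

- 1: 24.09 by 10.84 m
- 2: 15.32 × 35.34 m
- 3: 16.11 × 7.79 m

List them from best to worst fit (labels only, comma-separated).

1, 2, 3

1: 24.09/10.84 ≈ 2.222 → |2.222 − 2.236| = 0.014
2: 35.34/15.32 ≈ 2.307 → |2.307 − 2.236| = 0.071
3: 16.11/7.79 ≈ 2.068 → |2.068 − 2.236| = 0.168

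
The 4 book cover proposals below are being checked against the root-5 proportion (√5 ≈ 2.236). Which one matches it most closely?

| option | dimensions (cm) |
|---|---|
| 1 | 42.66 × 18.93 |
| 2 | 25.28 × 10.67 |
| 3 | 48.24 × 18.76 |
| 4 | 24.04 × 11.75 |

Target root-5 ≈ 2.236.
1: 2.254 (Δ0.018)  2: 2.369 (Δ0.133)  3: 2.571 (Δ0.335)  4: 2.046 (Δ0.190)

1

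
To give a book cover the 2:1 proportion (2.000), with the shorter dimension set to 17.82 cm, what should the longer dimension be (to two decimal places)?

2:1 = 2.00000.
Longer side = 17.82 × 2.00000 ≈ 35.6400 → 35.64 cm.

35.64 cm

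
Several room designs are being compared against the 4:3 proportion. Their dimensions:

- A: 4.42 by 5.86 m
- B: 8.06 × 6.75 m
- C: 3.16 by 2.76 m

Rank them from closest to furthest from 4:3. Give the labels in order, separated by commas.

Ratios: A = 5.86 / 4.42 ≈ 1.326; B = 8.06 / 6.75 ≈ 1.194; C = 3.16 / 2.76 ≈ 1.145.
|Δ from 1.333|: A 0.007; B 0.139; C 0.188.

A, B, C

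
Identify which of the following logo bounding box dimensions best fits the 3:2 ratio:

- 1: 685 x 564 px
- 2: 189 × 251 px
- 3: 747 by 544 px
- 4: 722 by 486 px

4

Ratios (long/short): 1 ≈ 1.215; 2 ≈ 1.328; 3 ≈ 1.373; 4 ≈ 1.486.
3:2 ≈ 1.500; option 4 is nearest (Δ 0.014).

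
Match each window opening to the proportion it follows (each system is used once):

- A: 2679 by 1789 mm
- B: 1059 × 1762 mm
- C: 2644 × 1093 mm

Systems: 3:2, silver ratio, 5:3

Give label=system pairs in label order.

A=3:2, B=5:3, C=silver ratio

A = 2679/1789 ≈ 1.497 → 3:2 (1.500)
B = 1762/1059 ≈ 1.664 → 5:3 (1.667)
C = 2644/1093 ≈ 2.419 → silver ratio (2.414)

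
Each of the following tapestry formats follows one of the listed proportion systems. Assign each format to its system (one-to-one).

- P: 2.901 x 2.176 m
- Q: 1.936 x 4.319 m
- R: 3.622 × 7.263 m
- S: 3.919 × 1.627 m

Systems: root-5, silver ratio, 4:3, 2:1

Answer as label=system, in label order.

P = 2.901/2.176 ≈ 1.333 → 4:3 (1.333)
Q = 4.319/1.936 ≈ 2.231 → root-5 (2.236)
R = 7.263/3.622 ≈ 2.005 → 2:1 (2.000)
S = 3.919/1.627 ≈ 2.409 → silver ratio (2.414)

P=4:3, Q=root-5, R=2:1, S=silver ratio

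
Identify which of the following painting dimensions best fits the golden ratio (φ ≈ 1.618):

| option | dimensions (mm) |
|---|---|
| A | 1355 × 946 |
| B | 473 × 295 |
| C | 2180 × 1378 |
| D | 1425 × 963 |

Ratios (long/short): A ≈ 1.432; B ≈ 1.603; C ≈ 1.582; D ≈ 1.480.
golden ratio ≈ 1.618; option B is nearest (Δ 0.015).

B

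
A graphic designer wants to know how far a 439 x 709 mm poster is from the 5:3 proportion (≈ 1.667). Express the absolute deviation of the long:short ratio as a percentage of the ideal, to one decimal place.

3.1%

Ratio = 709 / 439 ≈ 1.6150.
Ideal 5:3 ≈ 1.6667. |1.6150 − 1.6667| / 1.6667 ≈ 3.10% → 3.1%.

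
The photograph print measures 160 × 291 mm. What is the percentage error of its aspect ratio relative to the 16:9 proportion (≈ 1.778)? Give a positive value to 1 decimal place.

2.3%

Ratio = 291 / 160 ≈ 1.8188.
Ideal 16:9 ≈ 1.7778. |1.8188 − 1.7778| / 1.7778 ≈ 2.31% → 2.3%.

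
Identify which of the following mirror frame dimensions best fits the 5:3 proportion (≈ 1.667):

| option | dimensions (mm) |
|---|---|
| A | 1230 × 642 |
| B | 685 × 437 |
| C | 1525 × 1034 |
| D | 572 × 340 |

Target 5:3 ≈ 1.667.
A: 1.916 (Δ0.249)  B: 1.568 (Δ0.099)  C: 1.475 (Δ0.192)  D: 1.682 (Δ0.015)

D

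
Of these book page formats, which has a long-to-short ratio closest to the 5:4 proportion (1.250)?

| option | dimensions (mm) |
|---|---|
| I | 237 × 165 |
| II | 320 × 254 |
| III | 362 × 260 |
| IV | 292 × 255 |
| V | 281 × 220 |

Ratios (long/short): I ≈ 1.436; II ≈ 1.260; III ≈ 1.392; IV ≈ 1.145; V ≈ 1.277.
5:4 ≈ 1.250; option II is nearest (Δ 0.010).

II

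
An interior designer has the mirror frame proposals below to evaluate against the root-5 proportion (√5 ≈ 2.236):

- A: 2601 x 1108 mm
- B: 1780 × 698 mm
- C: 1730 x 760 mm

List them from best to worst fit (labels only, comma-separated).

C, A, B

Ratios: A = 2601 / 1108 ≈ 2.347; B = 1780 / 698 ≈ 2.550; C = 1730 / 760 ≈ 2.276.
|Δ from 2.236|: A 0.111; B 0.314; C 0.040.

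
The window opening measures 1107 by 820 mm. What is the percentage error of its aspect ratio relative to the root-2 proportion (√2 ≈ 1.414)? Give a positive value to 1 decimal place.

4.5%

Ratio = 1107 / 820 ≈ 1.3500.
Ideal root-2 ≈ 1.4142. |1.3500 − 1.4142| / 1.4142 ≈ 4.54% → 4.5%.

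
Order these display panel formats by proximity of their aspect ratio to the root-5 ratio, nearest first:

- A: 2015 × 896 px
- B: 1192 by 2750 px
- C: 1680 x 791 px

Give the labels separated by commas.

Ratios: A = 2015 / 896 ≈ 2.249; B = 2750 / 1192 ≈ 2.307; C = 1680 / 791 ≈ 2.124.
|Δ from 2.236|: A 0.013; B 0.071; C 0.112.

A, B, C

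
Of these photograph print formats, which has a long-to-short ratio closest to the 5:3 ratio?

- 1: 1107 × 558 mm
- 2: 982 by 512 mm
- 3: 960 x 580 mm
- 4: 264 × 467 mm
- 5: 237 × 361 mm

3

Target 5:3 ≈ 1.667.
1: 1.984 (Δ0.317)  2: 1.918 (Δ0.251)  3: 1.655 (Δ0.012)  4: 1.769 (Δ0.102)  5: 1.523 (Δ0.144)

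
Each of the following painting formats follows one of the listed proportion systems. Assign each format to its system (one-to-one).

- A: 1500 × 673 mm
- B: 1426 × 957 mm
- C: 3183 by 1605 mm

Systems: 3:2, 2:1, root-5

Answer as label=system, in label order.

Ratios: A ≈ 2.229; B ≈ 1.490; C ≈ 1.983.
Targets: 3:2 ≈ 1.500; 2:1 ≈ 2.000; root-5 ≈ 2.236.

A=root-5, B=3:2, C=2:1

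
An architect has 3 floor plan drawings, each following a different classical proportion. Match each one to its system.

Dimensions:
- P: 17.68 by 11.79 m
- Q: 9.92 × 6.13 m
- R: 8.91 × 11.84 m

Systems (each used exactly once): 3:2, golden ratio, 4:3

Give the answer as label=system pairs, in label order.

P=3:2, Q=golden ratio, R=4:3

Ratios: P ≈ 1.500; Q ≈ 1.618; R ≈ 1.329.
Targets: 3:2 ≈ 1.500; golden ratio ≈ 1.618; 4:3 ≈ 1.333.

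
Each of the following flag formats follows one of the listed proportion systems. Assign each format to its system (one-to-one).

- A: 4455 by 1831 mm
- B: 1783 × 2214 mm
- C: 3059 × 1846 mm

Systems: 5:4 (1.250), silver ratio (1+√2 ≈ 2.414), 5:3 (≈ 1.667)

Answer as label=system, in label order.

A=silver ratio, B=5:4, C=5:3

Ratios: A ≈ 2.433; B ≈ 1.242; C ≈ 1.657.
Targets: 5:4 ≈ 1.250; silver ratio ≈ 2.414; 5:3 ≈ 1.667.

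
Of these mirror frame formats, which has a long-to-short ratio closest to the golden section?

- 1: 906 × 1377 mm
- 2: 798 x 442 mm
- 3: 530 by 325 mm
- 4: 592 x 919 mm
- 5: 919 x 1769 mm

3

Target golden ratio ≈ 1.618.
1: 1.520 (Δ0.098)  2: 1.805 (Δ0.187)  3: 1.631 (Δ0.013)  4: 1.552 (Δ0.066)  5: 1.925 (Δ0.307)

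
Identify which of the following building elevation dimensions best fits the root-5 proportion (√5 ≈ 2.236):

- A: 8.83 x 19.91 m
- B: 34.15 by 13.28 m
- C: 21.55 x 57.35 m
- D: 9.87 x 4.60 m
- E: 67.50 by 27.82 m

A

Target root-5 ≈ 2.236.
A: 2.255 (Δ0.019)  B: 2.572 (Δ0.336)  C: 2.661 (Δ0.425)  D: 2.146 (Δ0.090)  E: 2.426 (Δ0.190)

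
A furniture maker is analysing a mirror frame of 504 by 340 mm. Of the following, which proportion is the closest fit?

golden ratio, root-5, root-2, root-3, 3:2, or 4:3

3:2

504/340 ≈ 1.482. Nearest candidates are 3:2 (1.500, off by 0.018) and root-2 (1.414, off by 0.068).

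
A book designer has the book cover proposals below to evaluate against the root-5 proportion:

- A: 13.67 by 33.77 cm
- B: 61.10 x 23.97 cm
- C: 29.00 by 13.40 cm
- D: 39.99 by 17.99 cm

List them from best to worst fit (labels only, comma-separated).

D, C, A, B

A: 33.77/13.67 ≈ 2.470 → |2.470 − 2.236| = 0.234
B: 61.10/23.97 ≈ 2.549 → |2.549 − 2.236| = 0.313
C: 29.00/13.40 ≈ 2.164 → |2.164 − 2.236| = 0.072
D: 39.99/17.99 ≈ 2.223 → |2.223 − 2.236| = 0.013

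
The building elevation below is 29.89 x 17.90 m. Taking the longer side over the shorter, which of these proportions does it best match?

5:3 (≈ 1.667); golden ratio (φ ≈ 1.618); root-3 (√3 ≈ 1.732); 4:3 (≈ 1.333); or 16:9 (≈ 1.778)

5:3

Ratio = 29.89 / 17.90 ≈ 1.670.
Distances: 5:3 1.667 (Δ 0.003); golden ratio 1.618 (Δ 0.052); root-3 1.732 (Δ 0.062); 4:3 1.333 (Δ 0.337); 16:9 1.778 (Δ 0.108).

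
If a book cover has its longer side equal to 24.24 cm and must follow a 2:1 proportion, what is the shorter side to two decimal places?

2:1 = 2.00000.
Shorter side = 24.24 ÷ 2.00000 ≈ 12.1200 → 12.12 cm.

12.12 cm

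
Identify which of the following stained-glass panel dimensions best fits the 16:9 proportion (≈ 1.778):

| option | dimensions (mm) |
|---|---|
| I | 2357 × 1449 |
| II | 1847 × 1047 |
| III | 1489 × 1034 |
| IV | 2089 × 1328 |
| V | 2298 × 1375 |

Ratios (long/short): I ≈ 1.627; II ≈ 1.764; III ≈ 1.440; IV ≈ 1.573; V ≈ 1.671.
16:9 ≈ 1.778; option II is nearest (Δ 0.014).

II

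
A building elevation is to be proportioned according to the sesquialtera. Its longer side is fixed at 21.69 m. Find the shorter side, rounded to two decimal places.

3:2 = 1.50000.
Shorter side = 21.69 ÷ 1.50000 ≈ 14.4600 → 14.46 m.

14.46 m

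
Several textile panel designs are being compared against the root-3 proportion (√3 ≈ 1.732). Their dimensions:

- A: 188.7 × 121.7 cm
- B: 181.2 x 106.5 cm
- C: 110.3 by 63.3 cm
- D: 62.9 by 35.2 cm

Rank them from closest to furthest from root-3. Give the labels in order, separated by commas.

Ratios: A = 188.7 / 121.7 ≈ 1.551; B = 181.2 / 106.5 ≈ 1.701; C = 110.3 / 63.3 ≈ 1.742; D = 62.9 / 35.2 ≈ 1.787.
|Δ from 1.732|: A 0.181; B 0.031; C 0.010; D 0.055.

C, B, D, A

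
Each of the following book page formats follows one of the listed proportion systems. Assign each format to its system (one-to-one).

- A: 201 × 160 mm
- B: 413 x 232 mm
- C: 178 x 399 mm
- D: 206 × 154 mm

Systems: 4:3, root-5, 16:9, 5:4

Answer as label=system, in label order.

A = 201/160 ≈ 1.256 → 5:4 (1.250)
B = 413/232 ≈ 1.780 → 16:9 (1.778)
C = 399/178 ≈ 2.242 → root-5 (2.236)
D = 206/154 ≈ 1.338 → 4:3 (1.333)

A=5:4, B=16:9, C=root-5, D=4:3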